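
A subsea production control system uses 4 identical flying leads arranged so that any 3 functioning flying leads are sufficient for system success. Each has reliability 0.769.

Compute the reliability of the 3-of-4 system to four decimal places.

R = Σ_{i=3}^{4} C(4,i) p^i (1−p)^{4−i} with p = 0.769
C(4,3)·0.769^3·0.231^1 = 0.420195
C(4,4)·0.769^4·0.231^0 = 0.349708
Sum = 0.7699

0.7699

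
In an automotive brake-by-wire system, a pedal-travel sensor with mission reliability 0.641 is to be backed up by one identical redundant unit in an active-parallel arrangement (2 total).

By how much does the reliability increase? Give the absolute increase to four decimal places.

R_before = 0.641
R_after = 1 − (1 − 0.641)^2 = 0.8711
ΔR = 0.8711 − 0.641 = 0.2301

0.2301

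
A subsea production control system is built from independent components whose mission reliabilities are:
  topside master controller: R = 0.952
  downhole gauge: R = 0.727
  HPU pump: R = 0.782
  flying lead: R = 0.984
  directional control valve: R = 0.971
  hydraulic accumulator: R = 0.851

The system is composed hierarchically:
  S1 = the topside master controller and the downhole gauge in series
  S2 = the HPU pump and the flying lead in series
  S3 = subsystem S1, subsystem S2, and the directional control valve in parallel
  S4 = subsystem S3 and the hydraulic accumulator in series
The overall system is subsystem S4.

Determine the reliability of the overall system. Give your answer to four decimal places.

Series (topside master controller and downhole gauge): 0.952000 × 0.727000 = 0.692104
Series (HPU pump and flying lead): 0.782000 × 0.984000 = 0.769488
Parallel ([0.692104], [0.769488], and directional control valve): 1 − (1 − 0.692104)(1 − 0.769488)(1 − 0.971000) = 0.997942
Series ([0.997942] and hydraulic accumulator): 0.997942 × 0.851000 = 0.8492

0.8492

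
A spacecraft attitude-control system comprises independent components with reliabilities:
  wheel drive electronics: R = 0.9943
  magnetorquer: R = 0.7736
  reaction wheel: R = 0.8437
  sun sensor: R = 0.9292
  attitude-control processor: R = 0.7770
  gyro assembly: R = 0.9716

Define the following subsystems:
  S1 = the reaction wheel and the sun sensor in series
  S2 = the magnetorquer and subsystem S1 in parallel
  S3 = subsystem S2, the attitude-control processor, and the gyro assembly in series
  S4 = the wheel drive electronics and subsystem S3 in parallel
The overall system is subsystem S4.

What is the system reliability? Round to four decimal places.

0.9984

Series (reaction wheel and sun sensor): 0.843700 × 0.929200 = 0.783966
Parallel (magnetorquer and [0.783966]): 1 − (1 − 0.773600)(1 − 0.783966) = 0.951090
Series ([0.951090], attitude-control processor, and gyro assembly): 0.951090 × 0.777000 × 0.971600 = 0.718009
Parallel (wheel drive electronics and [0.718009]): 1 − (1 − 0.994300)(1 − 0.718009) = 0.9984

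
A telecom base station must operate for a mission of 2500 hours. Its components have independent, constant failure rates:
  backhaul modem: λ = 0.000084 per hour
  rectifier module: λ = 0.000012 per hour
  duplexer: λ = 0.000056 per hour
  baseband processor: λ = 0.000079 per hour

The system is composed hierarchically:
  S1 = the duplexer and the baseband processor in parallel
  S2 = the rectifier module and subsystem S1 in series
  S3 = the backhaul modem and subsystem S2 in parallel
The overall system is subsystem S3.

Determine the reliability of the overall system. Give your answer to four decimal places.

0.9901

R(backhaul modem) = exp(−0.000084 × 2500) = 0.810584
R(rectifier module) = exp(−0.000012 × 2500) = 0.970446
R(duplexer) = exp(−0.000056 × 2500) = 0.869358
R(baseband processor) = exp(−0.000079 × 2500) = 0.820780
Parallel (duplexer and baseband processor): 1 − (1 − 0.869358)(1 − 0.820780) = 0.976586
Series (rectifier module and [0.976586]): 0.970446 × 0.976586 = 0.947724
Parallel (backhaul modem and [0.947724]): 1 − (1 − 0.810584)(1 − 0.947724) = 0.9901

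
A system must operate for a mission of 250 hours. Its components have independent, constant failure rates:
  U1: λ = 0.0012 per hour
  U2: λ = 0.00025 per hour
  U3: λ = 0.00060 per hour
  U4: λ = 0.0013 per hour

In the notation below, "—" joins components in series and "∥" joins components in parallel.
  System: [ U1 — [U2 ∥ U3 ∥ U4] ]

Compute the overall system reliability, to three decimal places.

R(U1) = exp(−0.0012 × 250) = 0.74082
R(U2) = exp(−0.00025 × 250) = 0.93941
R(U3) = exp(−0.00060 × 250) = 0.86071
R(U4) = exp(−0.0013 × 250) = 0.72253
Parallel (U2, U3, and U4): 1 − (1 − 0.93941)(1 − 0.86071)(1 − 0.72253) = 0.99766
Series (U1 and [0.99766]): 0.74082 × 0.99766 = 0.739

0.739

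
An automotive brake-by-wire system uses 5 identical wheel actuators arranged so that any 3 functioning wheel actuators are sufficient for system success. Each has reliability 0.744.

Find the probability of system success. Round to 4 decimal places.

R = Σ_{i=3}^{5} C(5,i) p^i (1−p)^{5−i} with p = 0.744
C(5,3)·0.744^3·0.256^2 = 0.269897
C(5,4)·0.744^4·0.256^1 = 0.392195
C(5,5)·0.744^5·0.256^0 = 0.227963
Sum = 0.8901

0.8901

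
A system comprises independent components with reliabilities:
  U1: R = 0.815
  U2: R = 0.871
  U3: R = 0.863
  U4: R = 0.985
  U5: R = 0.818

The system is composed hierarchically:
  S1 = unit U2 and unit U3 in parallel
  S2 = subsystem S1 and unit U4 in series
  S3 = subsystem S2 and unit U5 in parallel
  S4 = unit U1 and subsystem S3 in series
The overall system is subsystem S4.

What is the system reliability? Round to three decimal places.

0.810

Parallel (U2 and U3): 1 − (1 − 0.87100)(1 − 0.86300) = 0.98233
Series ([0.98233] and U4): 0.98233 × 0.98500 = 0.96760
Parallel ([0.96760] and U5): 1 − (1 − 0.96760)(1 − 0.81800) = 0.99410
Series (U1 and [0.99410]): 0.81500 × 0.99410 = 0.810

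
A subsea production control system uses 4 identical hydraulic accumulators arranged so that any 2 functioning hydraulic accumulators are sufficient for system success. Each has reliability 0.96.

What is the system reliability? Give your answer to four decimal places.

0.9998

R = Σ_{i=2}^{4} C(4,i) p^i (1−p)^{4−i} with p = 0.96
C(4,2)·0.96^2·0.04^2 = 0.008847
C(4,3)·0.96^3·0.04^1 = 0.141558
C(4,4)·0.96^4·0.04^0 = 0.849347
Sum = 0.9998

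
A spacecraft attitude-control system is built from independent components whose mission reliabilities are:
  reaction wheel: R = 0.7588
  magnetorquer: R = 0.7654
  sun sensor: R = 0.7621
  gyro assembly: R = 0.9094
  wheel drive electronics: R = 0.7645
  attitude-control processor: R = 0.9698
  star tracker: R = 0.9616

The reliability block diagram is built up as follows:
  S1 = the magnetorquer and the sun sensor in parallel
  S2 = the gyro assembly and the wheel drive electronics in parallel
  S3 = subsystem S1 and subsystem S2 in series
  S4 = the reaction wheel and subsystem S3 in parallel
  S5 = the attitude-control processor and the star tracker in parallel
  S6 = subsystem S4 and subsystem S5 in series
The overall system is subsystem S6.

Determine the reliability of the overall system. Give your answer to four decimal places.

Parallel (magnetorquer and sun sensor): 1 − (1 − 0.765400)(1 − 0.762100) = 0.944189
Parallel (gyro assembly and wheel drive electronics): 1 − (1 − 0.909400)(1 − 0.764500) = 0.978664
Series ([0.944189] and [0.978664]): 0.944189 × 0.978664 = 0.924044
Parallel (reaction wheel and [0.924044]): 1 − (1 − 0.758800)(1 − 0.924044) = 0.981679
Parallel (attitude-control processor and star tracker): 1 − (1 − 0.969800)(1 − 0.961600) = 0.998840
Series ([0.981679] and [0.998840]): 0.981679 × 0.998840 = 0.9805

0.9805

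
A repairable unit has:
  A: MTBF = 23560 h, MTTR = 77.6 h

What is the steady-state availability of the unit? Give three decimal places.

A(A) = MTBF/(MTBF+MTTR) = 23560/(23560+77.6) = 0.997

0.997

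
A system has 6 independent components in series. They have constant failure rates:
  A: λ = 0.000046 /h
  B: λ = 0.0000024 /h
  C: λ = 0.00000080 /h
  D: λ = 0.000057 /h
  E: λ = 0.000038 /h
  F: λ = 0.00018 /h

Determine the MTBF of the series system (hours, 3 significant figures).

3080

Series of exponential components: λ_sys = Σ λ_i
λ_sys = 0.000046 + 0.0000024 + 0.00000080 + 0.000057 + 0.000038 + 0.00018 = 3.2420e-04 /h
MTBF = 1 / λ_sys = 3080 h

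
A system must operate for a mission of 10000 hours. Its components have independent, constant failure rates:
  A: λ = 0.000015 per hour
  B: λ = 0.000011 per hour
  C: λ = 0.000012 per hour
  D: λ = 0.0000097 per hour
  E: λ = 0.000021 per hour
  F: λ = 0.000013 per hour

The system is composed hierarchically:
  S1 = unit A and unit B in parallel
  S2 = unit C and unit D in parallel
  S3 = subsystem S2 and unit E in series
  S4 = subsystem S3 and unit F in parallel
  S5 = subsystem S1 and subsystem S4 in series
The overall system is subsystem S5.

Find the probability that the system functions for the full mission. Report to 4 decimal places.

R(A) = exp(−0.000015 × 10000) = 0.860708
R(B) = exp(−0.000011 × 10000) = 0.895834
R(C) = exp(−0.000012 × 10000) = 0.886920
R(D) = exp(−0.0000097 × 10000) = 0.907556
R(E) = exp(−0.000021 × 10000) = 0.810584
R(F) = exp(−0.000013 × 10000) = 0.878095
Parallel (A and B): 1 − (1 − 0.860708)(1 − 0.895834) = 0.985491
Parallel (C and D): 1 − (1 − 0.886920)(1 − 0.907556) = 0.989546
Series ([0.989546] and E): 0.989546 × 0.810584 = 0.802110
Parallel ([0.802110] and F): 1 − (1 − 0.802110)(1 − 0.878095) = 0.975876
Series ([0.985491] and [0.975876]): 0.985491 × 0.975876 = 0.9617

0.9617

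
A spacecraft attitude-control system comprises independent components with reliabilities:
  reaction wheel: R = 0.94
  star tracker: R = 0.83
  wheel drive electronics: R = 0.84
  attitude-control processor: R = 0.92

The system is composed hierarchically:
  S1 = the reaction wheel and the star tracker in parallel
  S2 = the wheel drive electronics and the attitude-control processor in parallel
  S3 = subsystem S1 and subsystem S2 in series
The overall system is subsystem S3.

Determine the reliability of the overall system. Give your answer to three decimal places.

0.977

Parallel (reaction wheel and star tracker): 1 − (1 − 0.94000)(1 − 0.83000) = 0.98980
Parallel (wheel drive electronics and attitude-control processor): 1 − (1 − 0.84000)(1 − 0.92000) = 0.98720
Series ([0.98980] and [0.98720]): 0.98980 × 0.98720 = 0.977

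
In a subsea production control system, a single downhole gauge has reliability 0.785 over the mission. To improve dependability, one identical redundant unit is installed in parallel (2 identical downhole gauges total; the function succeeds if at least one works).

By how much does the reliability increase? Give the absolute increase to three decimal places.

R_before = 0.785
R_after = 1 − (1 − 0.785)^2 = 0.954
ΔR = 0.954 − 0.785 = 0.169

0.169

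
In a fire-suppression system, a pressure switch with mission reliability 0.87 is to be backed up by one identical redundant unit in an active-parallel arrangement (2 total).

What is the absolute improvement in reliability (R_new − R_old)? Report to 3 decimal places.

R_before = 0.87
R_after = 1 − (1 − 0.87)^2 = 0.983
ΔR = 0.983 − 0.87 = 0.113

0.113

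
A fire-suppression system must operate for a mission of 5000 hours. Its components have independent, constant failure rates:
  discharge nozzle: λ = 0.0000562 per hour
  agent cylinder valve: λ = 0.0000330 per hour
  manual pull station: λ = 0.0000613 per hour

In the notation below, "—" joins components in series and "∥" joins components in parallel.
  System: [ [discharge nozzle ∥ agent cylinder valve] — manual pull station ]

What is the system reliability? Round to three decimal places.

R(discharge nozzle) = exp(−0.0000562 × 5000) = 0.75503
R(agent cylinder valve) = exp(−0.0000330 × 5000) = 0.84789
R(manual pull station) = exp(−0.0000613 × 5000) = 0.73602
Parallel (discharge nozzle and agent cylinder valve): 1 − (1 − 0.75503)(1 − 0.84789) = 0.96274
Series ([0.96274] and manual pull station): 0.96274 × 0.73602 = 0.709

0.709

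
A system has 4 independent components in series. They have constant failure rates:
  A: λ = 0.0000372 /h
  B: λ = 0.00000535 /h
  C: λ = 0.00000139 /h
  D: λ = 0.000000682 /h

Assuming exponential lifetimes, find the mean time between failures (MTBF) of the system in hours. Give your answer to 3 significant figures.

Series of exponential components: λ_sys = Σ λ_i
λ_sys = 0.0000372 + 0.00000535 + 0.00000139 + 0.000000682 = 4.4622e-05 /h
MTBF = 1 / λ_sys = 22400 h

22400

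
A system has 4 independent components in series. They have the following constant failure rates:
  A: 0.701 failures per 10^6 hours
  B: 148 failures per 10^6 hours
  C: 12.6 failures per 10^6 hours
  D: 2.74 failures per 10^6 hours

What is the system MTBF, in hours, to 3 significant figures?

6100

Series of exponential components: λ_sys = Σ λ_i
λ_sys = 0.000000701 + 0.000148 + 0.0000126 + 0.00000274 = 1.6404e-04 /h
MTBF = 1 / λ_sys = 6100 h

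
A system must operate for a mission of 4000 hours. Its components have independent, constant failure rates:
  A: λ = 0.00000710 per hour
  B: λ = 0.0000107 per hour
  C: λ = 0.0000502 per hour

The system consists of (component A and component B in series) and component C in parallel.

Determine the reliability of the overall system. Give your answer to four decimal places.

R(A) = exp(−0.00000710 × 4000) = 0.971999
R(B) = exp(−0.0000107 × 4000) = 0.958103
R(C) = exp(−0.0000502 × 4000) = 0.818076
Series (A and B): 0.971999 × 0.958103 = 0.931275
Parallel ([0.931275] and C): 1 − (1 − 0.931275)(1 − 0.818076) = 0.9875

0.9875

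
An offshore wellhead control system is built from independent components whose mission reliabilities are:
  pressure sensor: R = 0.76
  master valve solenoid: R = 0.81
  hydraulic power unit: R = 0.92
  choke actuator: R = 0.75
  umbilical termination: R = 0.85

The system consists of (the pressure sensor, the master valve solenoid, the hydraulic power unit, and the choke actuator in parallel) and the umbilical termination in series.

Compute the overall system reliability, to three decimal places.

0.849

Parallel (pressure sensor, master valve solenoid, hydraulic power unit, and choke actuator): 1 − (1 − 0.76000)(1 − 0.81000)(1 − 0.92000)(1 − 0.75000) = 0.99909
Series ([0.99909] and umbilical termination): 0.99909 × 0.85000 = 0.849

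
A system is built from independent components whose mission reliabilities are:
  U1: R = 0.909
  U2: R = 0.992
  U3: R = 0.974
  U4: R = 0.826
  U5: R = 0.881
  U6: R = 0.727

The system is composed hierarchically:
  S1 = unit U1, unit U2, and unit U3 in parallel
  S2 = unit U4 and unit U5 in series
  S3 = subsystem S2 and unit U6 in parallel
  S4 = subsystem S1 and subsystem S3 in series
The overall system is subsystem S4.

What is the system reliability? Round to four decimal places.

Parallel (U1, U2, and U3): 1 − (1 − 0.909000)(1 − 0.992000)(1 − 0.974000) = 0.999981
Series (U4 and U5): 0.826000 × 0.881000 = 0.727706
Parallel ([0.727706] and U6): 1 − (1 − 0.727706)(1 − 0.727000) = 0.925664
Series ([0.999981] and [0.925664]): 0.999981 × 0.925664 = 0.9256

0.9256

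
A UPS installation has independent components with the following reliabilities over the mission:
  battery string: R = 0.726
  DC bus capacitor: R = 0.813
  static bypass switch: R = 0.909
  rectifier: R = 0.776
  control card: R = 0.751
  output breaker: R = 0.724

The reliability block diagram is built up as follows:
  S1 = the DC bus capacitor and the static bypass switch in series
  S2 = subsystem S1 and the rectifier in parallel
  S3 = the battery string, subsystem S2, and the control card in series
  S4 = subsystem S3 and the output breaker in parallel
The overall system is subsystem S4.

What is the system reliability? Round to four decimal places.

0.8657

Series (DC bus capacitor and static bypass switch): 0.813000 × 0.909000 = 0.739017
Parallel ([0.739017] and rectifier): 1 − (1 − 0.739017)(1 − 0.776000) = 0.941540
Series (battery string, [0.941540], and control card): 0.726000 × 0.941540 × 0.751000 = 0.513352
Parallel ([0.513352] and output breaker): 1 − (1 − 0.513352)(1 − 0.724000) = 0.8657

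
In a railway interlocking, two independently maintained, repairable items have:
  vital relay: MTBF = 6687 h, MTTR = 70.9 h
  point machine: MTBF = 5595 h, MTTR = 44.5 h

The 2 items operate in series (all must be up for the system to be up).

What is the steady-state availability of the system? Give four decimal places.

0.9817

A(vital relay) = MTBF/(MTBF+MTTR) = 6687/(6687+70.9) = 0.989509
A(point machine) = MTBF/(MTBF+MTTR) = 5595/(5595+44.5) = 0.992109
Series availability: 0.989509 × 0.992109 = 0.9817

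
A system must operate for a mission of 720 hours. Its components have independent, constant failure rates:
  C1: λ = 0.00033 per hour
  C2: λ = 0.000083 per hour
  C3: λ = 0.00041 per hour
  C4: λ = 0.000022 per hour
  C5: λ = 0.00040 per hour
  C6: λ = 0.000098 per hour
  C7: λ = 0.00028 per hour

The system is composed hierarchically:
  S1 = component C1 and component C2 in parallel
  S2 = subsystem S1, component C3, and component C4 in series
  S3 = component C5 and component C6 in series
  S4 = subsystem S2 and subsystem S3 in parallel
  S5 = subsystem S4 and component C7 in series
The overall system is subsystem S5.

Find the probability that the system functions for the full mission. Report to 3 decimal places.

0.749

R(C1) = exp(−0.00033 × 720) = 0.78852
R(C2) = exp(−0.000083 × 720) = 0.94199
R(C3) = exp(−0.00041 × 720) = 0.74438
R(C4) = exp(−0.000022 × 720) = 0.98428
R(C5) = exp(−0.00040 × 720) = 0.74976
R(C6) = exp(−0.000098 × 720) = 0.93187
R(C7) = exp(−0.00028 × 720) = 0.81742
Parallel (C1 and C2): 1 − (1 − 0.78852)(1 − 0.94199) = 0.98773
Series ([0.98773], C3, and C4): 0.98773 × 0.74438 × 0.98428 = 0.72369
Series (C5 and C6): 0.74976 × 0.93187 = 0.69868
Parallel ([0.72369] and [0.69868]): 1 − (1 − 0.72369)(1 − 0.69868) = 0.91674
Series ([0.91674] and C7): 0.91674 × 0.81742 = 0.749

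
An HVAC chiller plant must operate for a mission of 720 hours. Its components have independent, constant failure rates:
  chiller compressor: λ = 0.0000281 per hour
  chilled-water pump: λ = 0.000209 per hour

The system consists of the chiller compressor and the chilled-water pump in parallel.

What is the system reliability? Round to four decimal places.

R(chiller compressor) = exp(−0.0000281 × 720) = 0.979971
R(chilled-water pump) = exp(−0.000209 × 720) = 0.860295
Parallel (chiller compressor and chilled-water pump): 1 − (1 − 0.979971)(1 − 0.860295) = 0.9972

0.9972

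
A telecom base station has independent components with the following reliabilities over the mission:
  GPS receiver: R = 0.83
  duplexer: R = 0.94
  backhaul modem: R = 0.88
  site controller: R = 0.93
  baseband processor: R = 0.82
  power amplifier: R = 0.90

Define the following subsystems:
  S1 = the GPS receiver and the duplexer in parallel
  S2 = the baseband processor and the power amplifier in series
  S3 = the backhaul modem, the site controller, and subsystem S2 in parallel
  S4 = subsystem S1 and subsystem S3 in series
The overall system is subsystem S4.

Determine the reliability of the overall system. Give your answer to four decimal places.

Parallel (GPS receiver and duplexer): 1 − (1 − 0.830000)(1 − 0.940000) = 0.989800
Series (baseband processor and power amplifier): 0.820000 × 0.900000 = 0.738000
Parallel (backhaul modem, site controller, and [0.738000]): 1 − (1 − 0.880000)(1 − 0.930000)(1 − 0.738000) = 0.997799
Series ([0.989800] and [0.997799]): 0.989800 × 0.997799 = 0.9876

0.9876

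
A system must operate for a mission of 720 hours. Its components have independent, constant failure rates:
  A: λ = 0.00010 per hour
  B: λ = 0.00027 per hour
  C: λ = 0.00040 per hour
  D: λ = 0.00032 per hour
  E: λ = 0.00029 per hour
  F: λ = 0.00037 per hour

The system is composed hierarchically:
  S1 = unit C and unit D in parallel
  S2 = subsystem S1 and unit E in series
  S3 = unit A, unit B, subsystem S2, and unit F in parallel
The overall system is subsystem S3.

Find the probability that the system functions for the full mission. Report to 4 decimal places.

R(A) = exp(−0.00010 × 720) = 0.930531
R(B) = exp(−0.00027 × 720) = 0.823329
R(C) = exp(−0.00040 × 720) = 0.749762
R(D) = exp(−0.00032 × 720) = 0.794216
R(E) = exp(−0.00029 × 720) = 0.811558
R(F) = exp(−0.00037 × 720) = 0.766133
Parallel (C and D): 1 − (1 − 0.749762)(1 − 0.794216) = 0.948505
Series ([0.948505] and E): 0.948505 × 0.811558 = 0.769767
Parallel (A, B, [0.769767], and F): 1 − (1 − 0.930531)(1 − 0.823329)(1 − 0.769767)(1 − 0.766133) = 0.9993

0.9993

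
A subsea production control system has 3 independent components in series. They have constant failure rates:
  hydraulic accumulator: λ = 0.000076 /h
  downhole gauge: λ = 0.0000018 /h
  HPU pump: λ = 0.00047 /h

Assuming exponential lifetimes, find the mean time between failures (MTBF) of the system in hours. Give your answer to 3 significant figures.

Series of exponential components: λ_sys = Σ λ_i
λ_sys = 0.000076 + 0.0000018 + 0.00047 = 5.4780e-04 /h
MTBF = 1 / λ_sys = 1830 h

1830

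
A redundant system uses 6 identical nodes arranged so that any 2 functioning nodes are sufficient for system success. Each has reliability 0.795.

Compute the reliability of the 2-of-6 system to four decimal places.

R = Σ_{i=2}^{6} C(6,i) p^i (1−p)^{6−i} with p = 0.795
C(6,2)·0.795^2·0.205^4 = 0.016743
C(6,3)·0.795^3·0.205^3 = 0.086575
C(6,4)·0.795^4·0.205^2 = 0.251807
C(6,5)·0.795^5·0.205^1 = 0.390608
C(6,6)·0.795^6·0.205^0 = 0.252466
Sum = 0.9982

0.9982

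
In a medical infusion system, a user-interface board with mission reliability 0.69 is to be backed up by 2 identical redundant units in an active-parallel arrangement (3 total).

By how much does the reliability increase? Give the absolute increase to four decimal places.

0.2802

R_before = 0.69
R_after = 1 − (1 − 0.69)^3 = 0.9702
ΔR = 0.9702 − 0.69 = 0.2802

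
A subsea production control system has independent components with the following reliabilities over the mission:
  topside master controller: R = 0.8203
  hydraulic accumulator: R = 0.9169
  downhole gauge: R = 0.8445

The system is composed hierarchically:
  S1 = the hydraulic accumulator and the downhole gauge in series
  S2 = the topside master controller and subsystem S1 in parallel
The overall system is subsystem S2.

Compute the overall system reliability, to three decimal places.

0.959

Series (hydraulic accumulator and downhole gauge): 0.91690 × 0.84450 = 0.77432
Parallel (topside master controller and [0.77432]): 1 − (1 − 0.82030)(1 − 0.77432) = 0.959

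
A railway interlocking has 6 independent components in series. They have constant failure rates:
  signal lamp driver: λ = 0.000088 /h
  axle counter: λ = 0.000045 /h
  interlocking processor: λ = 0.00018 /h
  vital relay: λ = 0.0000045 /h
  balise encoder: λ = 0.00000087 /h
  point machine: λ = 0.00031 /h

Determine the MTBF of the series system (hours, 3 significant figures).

Series of exponential components: λ_sys = Σ λ_i
λ_sys = 0.000088 + 0.000045 + 0.00018 + 0.0000045 + 0.00000087 + 0.00031 = 6.2837e-04 /h
MTBF = 1 / λ_sys = 1590 h

1590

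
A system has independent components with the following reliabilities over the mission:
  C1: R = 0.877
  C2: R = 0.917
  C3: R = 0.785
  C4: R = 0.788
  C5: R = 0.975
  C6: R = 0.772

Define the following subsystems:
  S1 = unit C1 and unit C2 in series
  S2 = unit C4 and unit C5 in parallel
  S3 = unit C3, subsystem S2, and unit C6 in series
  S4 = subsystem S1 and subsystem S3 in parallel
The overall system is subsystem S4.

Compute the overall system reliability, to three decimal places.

Series (C1 and C2): 0.87700 × 0.91700 = 0.80421
Parallel (C4 and C5): 1 − (1 − 0.78800)(1 − 0.97500) = 0.99470
Series (C3, [0.99470], and C6): 0.78500 × 0.99470 × 0.77200 = 0.60281
Parallel ([0.80421] and [0.60281]): 1 − (1 − 0.80421)(1 − 0.60281) = 0.922

0.922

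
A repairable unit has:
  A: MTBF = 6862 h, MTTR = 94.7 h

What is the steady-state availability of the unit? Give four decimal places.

A(A) = MTBF/(MTBF+MTTR) = 6862/(6862+94.7) = 0.9864

0.9864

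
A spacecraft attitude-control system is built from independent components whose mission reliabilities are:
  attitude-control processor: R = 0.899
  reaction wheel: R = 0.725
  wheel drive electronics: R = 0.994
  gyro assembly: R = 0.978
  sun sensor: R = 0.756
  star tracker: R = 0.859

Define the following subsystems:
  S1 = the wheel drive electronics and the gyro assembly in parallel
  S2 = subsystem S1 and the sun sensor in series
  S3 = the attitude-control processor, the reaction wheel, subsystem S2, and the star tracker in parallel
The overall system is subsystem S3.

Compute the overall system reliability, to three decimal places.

Parallel (wheel drive electronics and gyro assembly): 1 − (1 − 0.99400)(1 − 0.97800) = 0.99987
Series ([0.99987] and sun sensor): 0.99987 × 0.75600 = 0.75590
Parallel (attitude-control processor, reaction wheel, [0.75590], and star tracker): 1 − (1 − 0.89900)(1 − 0.72500)(1 − 0.75590)(1 − 0.85900) = 0.999

0.999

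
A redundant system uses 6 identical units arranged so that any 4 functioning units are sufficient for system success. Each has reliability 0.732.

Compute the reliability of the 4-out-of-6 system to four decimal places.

R = Σ_{i=4}^{6} C(6,i) p^i (1−p)^{6−i} with p = 0.732
C(6,4)·0.732^4·0.268^2 = 0.309318
C(6,5)·0.732^5·0.268^1 = 0.337941
C(6,6)·0.732^6·0.268^0 = 0.153839
Sum = 0.8011

0.8011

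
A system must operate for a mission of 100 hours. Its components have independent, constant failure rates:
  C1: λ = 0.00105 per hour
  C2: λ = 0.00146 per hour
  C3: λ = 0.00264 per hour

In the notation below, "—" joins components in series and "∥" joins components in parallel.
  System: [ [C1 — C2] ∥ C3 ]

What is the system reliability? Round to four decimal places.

0.9485

R(C1) = exp(−0.00105 × 100) = 0.900325
R(C2) = exp(−0.00146 × 100) = 0.864158
R(C3) = exp(−0.00264 × 100) = 0.767974
Series (C1 and C2): 0.900325 × 0.864158 = 0.778023
Parallel ([0.778023] and C3): 1 − (1 − 0.778023)(1 − 0.767974) = 0.9485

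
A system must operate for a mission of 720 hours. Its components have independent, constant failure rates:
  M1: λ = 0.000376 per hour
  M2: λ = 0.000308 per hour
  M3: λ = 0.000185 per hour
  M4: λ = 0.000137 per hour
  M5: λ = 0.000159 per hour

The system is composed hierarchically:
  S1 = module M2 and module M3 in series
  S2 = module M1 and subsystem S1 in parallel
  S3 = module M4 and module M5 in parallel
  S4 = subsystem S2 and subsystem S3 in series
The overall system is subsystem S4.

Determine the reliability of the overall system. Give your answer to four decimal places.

R(M1) = exp(−0.000376 × 720) = 0.762830
R(M2) = exp(−0.000308 × 720) = 0.801108
R(M3) = exp(−0.000185 × 720) = 0.875290
R(M4) = exp(−0.000137 × 720) = 0.906069
R(M5) = exp(−0.000159 × 720) = 0.891830
Series (M2 and M3): 0.801108 × 0.875290 = 0.701202
Parallel (M1 and [0.701202]): 1 − (1 − 0.762830)(1 − 0.701202) = 0.929134
Parallel (M4 and M5): 1 − (1 − 0.906069)(1 − 0.891830) = 0.989839
Series ([0.929134] and [0.989839]): 0.929134 × 0.989839 = 0.9197

0.9197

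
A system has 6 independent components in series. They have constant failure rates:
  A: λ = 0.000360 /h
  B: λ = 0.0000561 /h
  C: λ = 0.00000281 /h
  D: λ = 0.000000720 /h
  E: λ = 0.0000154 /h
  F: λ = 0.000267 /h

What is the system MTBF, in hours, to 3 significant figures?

Series of exponential components: λ_sys = Σ λ_i
λ_sys = 0.000360 + 0.0000561 + 0.00000281 + 0.000000720 + 0.0000154 + 0.000267 = 7.0203e-04 /h
MTBF = 1 / λ_sys = 1420 h

1420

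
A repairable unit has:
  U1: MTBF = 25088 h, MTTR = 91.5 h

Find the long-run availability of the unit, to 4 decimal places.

0.9964

A(U1) = MTBF/(MTBF+MTTR) = 25088/(25088+91.5) = 0.9964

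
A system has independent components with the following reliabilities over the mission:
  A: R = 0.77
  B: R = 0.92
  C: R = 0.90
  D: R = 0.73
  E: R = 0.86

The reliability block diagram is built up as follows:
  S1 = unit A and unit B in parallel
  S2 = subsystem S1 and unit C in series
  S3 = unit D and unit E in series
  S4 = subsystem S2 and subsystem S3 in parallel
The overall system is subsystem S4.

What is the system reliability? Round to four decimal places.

Parallel (A and B): 1 − (1 − 0.770000)(1 − 0.920000) = 0.981600
Series ([0.981600] and C): 0.981600 × 0.900000 = 0.883440
Series (D and E): 0.730000 × 0.860000 = 0.627800
Parallel ([0.883440] and [0.627800]): 1 − (1 − 0.883440)(1 − 0.627800) = 0.9566

0.9566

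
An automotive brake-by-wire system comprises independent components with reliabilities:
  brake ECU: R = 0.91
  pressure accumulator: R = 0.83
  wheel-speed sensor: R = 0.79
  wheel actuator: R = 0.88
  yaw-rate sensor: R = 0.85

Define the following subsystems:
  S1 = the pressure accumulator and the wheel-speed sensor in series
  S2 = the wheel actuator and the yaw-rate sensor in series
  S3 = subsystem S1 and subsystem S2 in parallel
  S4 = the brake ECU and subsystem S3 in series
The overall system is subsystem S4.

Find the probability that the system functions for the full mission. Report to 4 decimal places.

Series (pressure accumulator and wheel-speed sensor): 0.830000 × 0.790000 = 0.655700
Series (wheel actuator and yaw-rate sensor): 0.880000 × 0.850000 = 0.748000
Parallel ([0.655700] and [0.748000]): 1 − (1 − 0.655700)(1 − 0.748000) = 0.913236
Series (brake ECU and [0.913236]): 0.910000 × 0.913236 = 0.8310

0.8310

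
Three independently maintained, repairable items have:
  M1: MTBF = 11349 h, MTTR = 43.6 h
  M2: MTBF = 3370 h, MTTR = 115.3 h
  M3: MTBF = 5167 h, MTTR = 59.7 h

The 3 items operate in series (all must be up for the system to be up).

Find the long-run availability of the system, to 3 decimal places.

A(M1) = MTBF/(MTBF+MTTR) = 11349/(11349+43.6) = 0.996173
A(M2) = MTBF/(MTBF+MTTR) = 3370/(3370+115.3) = 0.966918
A(M3) = MTBF/(MTBF+MTTR) = 5167/(5167+59.7) = 0.988578
Series availability: 0.996173 × 0.966918 × 0.988578 = 0.952

0.952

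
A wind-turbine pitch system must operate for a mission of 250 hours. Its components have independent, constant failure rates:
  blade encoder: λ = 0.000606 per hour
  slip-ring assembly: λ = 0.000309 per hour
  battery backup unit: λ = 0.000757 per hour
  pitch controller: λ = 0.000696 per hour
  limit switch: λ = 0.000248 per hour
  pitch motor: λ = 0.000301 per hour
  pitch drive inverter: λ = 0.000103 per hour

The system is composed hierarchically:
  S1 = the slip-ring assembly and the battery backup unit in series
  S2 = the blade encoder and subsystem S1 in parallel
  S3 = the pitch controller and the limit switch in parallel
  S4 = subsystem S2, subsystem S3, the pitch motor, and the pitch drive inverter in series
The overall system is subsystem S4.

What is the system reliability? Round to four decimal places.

R(blade encoder) = exp(−0.000606 × 250) = 0.859418
R(slip-ring assembly) = exp(−0.000309 × 250) = 0.925658
R(battery backup unit) = exp(−0.000757 × 250) = 0.827580
R(pitch controller) = exp(−0.000696 × 250) = 0.840297
R(limit switch) = exp(−0.000248 × 250) = 0.939883
R(pitch motor) = exp(−0.000301 × 250) = 0.927512
R(pitch drive inverter) = exp(−0.000103 × 250) = 0.974579
Series (slip-ring assembly and battery backup unit): 0.925658 × 0.827580 = 0.766056
Parallel (blade encoder and [0.766056]): 1 − (1 − 0.859418)(1 − 0.766056) = 0.967112
Parallel (pitch controller and limit switch): 1 − (1 − 0.840297)(1 − 0.939883) = 0.990399
Series ([0.967112], [0.990399], pitch motor, and pitch drive inverter): 0.967112 × 0.990399 × 0.927512 × 0.974579 = 0.8658

0.8658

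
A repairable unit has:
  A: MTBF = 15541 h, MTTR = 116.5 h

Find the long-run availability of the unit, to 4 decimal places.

0.9926

A(A) = MTBF/(MTBF+MTTR) = 15541/(15541+116.5) = 0.9926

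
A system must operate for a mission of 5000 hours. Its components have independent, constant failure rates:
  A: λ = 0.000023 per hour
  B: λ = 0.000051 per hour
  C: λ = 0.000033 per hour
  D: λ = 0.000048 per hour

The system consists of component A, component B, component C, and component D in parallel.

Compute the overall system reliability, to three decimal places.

R(A) = exp(−0.000023 × 5000) = 0.89137
R(B) = exp(−0.000051 × 5000) = 0.77492
R(C) = exp(−0.000033 × 5000) = 0.84789
R(D) = exp(−0.000048 × 5000) = 0.78663
Parallel (A, B, C, and D): 1 − (1 − 0.89137)(1 − 0.77492)(1 − 0.84789)(1 − 0.78663) = 0.999

0.999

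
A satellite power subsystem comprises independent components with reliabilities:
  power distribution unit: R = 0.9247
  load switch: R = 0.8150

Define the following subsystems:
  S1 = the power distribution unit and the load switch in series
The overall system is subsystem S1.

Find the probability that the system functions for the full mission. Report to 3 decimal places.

Series (power distribution unit and load switch): 0.92470 × 0.81500 = 0.754

0.754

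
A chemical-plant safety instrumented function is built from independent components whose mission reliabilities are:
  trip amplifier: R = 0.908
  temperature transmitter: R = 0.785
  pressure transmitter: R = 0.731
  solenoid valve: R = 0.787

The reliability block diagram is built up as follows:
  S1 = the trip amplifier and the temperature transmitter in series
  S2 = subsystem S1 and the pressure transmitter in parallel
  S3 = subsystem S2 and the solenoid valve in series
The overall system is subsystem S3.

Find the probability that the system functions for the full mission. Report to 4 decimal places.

0.7262

Series (trip amplifier and temperature transmitter): 0.908000 × 0.785000 = 0.712780
Parallel ([0.712780] and pressure transmitter): 1 − (1 − 0.712780)(1 − 0.731000) = 0.922738
Series ([0.922738] and solenoid valve): 0.922738 × 0.787000 = 0.7262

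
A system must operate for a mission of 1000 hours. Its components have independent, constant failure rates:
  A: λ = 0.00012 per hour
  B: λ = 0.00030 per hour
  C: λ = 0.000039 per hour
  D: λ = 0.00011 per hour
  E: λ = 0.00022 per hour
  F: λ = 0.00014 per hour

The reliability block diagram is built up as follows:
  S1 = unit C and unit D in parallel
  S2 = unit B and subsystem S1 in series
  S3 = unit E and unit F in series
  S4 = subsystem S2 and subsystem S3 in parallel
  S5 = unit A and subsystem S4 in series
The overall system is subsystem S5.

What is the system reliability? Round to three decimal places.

0.817

R(A) = exp(−0.00012 × 1000) = 0.88692
R(B) = exp(−0.00030 × 1000) = 0.74082
R(C) = exp(−0.000039 × 1000) = 0.96175
R(D) = exp(−0.00011 × 1000) = 0.89583
R(E) = exp(−0.00022 × 1000) = 0.80252
R(F) = exp(−0.00014 × 1000) = 0.86936
Parallel (C and D): 1 − (1 − 0.96175)(1 − 0.89583) = 0.99602
Series (B and [0.99602]): 0.74082 × 0.99602 = 0.73787
Series (E and F): 0.80252 × 0.86936 = 0.69768
Parallel ([0.73787] and [0.69768]): 1 − (1 − 0.73787)(1 − 0.69768) = 0.92075
Series (A and [0.92075]): 0.88692 × 0.92075 = 0.817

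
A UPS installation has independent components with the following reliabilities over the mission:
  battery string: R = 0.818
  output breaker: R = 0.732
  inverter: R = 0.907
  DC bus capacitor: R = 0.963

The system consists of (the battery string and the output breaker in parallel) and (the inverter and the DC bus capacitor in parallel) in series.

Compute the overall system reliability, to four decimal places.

Parallel (battery string and output breaker): 1 − (1 − 0.818000)(1 − 0.732000) = 0.951224
Parallel (inverter and DC bus capacitor): 1 − (1 − 0.907000)(1 − 0.963000) = 0.996559
Series ([0.951224] and [0.996559]): 0.951224 × 0.996559 = 0.9480

0.9480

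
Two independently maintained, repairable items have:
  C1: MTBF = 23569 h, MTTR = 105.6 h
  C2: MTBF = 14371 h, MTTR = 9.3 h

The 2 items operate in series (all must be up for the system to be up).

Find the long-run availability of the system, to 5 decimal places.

A(C1) = MTBF/(MTBF+MTTR) = 23569/(23569+105.6) = 0.995540
A(C2) = MTBF/(MTBF+MTTR) = 14371/(14371+9.3) = 0.999353
Series availability: 0.995540 × 0.999353 = 0.99490

0.99490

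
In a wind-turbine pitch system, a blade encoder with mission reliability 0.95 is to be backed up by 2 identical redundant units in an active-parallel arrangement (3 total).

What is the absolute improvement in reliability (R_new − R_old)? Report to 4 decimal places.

0.0499

R_before = 0.95
R_after = 1 − (1 − 0.95)^3 = 0.9999
ΔR = 0.9999 − 0.95 = 0.0499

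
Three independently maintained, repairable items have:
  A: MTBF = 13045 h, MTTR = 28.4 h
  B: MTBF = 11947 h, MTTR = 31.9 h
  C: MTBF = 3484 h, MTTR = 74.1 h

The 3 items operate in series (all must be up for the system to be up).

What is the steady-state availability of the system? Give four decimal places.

0.9744

A(A) = MTBF/(MTBF+MTTR) = 13045/(13045+28.4) = 0.997828
A(B) = MTBF/(MTBF+MTTR) = 11947/(11947+31.9) = 0.997337
A(C) = MTBF/(MTBF+MTTR) = 3484/(3484+74.1) = 0.979174
Series availability: 0.997828 × 0.997337 × 0.979174 = 0.9744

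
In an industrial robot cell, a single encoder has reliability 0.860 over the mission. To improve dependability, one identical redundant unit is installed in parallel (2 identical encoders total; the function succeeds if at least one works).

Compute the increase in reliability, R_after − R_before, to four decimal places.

R_before = 0.860
R_after = 1 − (1 − 0.860)^2 = 0.9804
ΔR = 0.9804 − 0.860 = 0.1204

0.1204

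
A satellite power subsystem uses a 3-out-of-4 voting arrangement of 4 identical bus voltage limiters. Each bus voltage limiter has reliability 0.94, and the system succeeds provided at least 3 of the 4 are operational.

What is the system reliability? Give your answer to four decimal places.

R = Σ_{i=3}^{4} C(4,i) p^i (1−p)^{4−i} with p = 0.94
C(4,3)·0.94^3·0.06^1 = 0.199340
C(4,4)·0.94^4·0.06^0 = 0.780749
Sum = 0.9801

0.9801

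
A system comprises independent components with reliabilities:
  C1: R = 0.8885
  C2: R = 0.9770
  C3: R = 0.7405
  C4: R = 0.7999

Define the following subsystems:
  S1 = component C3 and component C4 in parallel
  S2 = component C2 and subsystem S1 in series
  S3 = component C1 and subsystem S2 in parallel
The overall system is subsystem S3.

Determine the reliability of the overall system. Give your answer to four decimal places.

Parallel (C3 and C4): 1 − (1 − 0.740500)(1 − 0.799900) = 0.948074
Series (C2 and [0.948074]): 0.977000 × 0.948074 = 0.926268
Parallel (C1 and [0.926268]): 1 − (1 − 0.888500)(1 − 0.926268) = 0.9918

0.9918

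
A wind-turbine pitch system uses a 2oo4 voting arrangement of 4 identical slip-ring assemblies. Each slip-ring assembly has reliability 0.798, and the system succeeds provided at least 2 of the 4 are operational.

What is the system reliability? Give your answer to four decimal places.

R = Σ_{i=2}^{4} C(4,i) p^i (1−p)^{4−i} with p = 0.798
C(4,2)·0.798^2·0.202^2 = 0.155905
C(4,3)·0.798^3·0.202^1 = 0.410601
C(4,4)·0.798^4·0.202^0 = 0.405519
Sum = 0.9720

0.9720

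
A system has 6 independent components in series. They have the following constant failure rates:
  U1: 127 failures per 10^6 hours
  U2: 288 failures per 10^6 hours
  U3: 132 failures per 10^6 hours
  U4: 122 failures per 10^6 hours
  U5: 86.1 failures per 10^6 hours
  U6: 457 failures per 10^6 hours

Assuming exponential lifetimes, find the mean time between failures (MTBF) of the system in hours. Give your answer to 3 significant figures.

825

Series of exponential components: λ_sys = Σ λ_i
λ_sys = 0.000127 + 0.000288 + 0.000132 + 0.000122 + 0.0000861 + 0.000457 = 1.2121e-03 /h
MTBF = 1 / λ_sys = 825 h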